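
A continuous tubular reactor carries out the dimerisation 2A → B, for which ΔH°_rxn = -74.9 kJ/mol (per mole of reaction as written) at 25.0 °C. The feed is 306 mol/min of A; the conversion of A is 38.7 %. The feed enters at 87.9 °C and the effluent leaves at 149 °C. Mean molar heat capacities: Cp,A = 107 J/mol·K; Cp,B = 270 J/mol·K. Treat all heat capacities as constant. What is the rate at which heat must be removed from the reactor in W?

Q_out = 33700 W

Extent of reaction ξ = 0.387 × 306 / 2 = 59.211 mol/min
Reaction term: ξ·ΔH°_rxn = 59.211 × -74.9 = -4434.9 kJ/min
Sensible, feed 87.9→25 °C: -2059.5 kJ/min
Outlet flows (mol/min): A 187.58, B 59.211
Sensible, products 25→149 °C: 4471.2 kJ/min
Q = ΔH = -2023.2 kJ/min = -33.72 kW
Heat removed = 33720 W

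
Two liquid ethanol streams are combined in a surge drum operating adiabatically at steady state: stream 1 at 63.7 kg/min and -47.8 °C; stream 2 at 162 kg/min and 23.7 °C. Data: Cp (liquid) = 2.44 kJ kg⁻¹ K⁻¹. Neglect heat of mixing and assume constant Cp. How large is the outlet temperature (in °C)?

No heat crosses the boundary, so H_out = H_in.
Σ ṁᵢCp,ᵢTᵢ = 63.7×2.44×-47.8 + 162×2.44×23.7 = 1938.7
Σ ṁᵢCp,ᵢ = 63.7×2.44 + 162×2.44 = 550.71
T_out = 1938.7 / 550.71 = 3.5203 °C

T_out = 3.52 °C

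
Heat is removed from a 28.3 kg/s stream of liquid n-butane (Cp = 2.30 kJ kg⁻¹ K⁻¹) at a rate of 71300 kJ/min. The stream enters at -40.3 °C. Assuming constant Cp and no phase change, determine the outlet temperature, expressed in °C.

Q = 71300 kJ/min = 1188.3 kJ/s
ΔT = Q/(ṁ·Cp) = 1188.3/(28.3×2.30) = 18.257 K
T_out = -40.3 − 18.257 = -58.557 °C

T_out = -58.6 °C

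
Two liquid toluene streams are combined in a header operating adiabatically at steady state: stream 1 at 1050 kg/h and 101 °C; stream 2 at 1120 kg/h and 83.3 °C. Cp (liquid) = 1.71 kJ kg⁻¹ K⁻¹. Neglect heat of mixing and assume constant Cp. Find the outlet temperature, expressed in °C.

Energy balance with Q = 0: Σ ṁᵢCp,ᵢ(T_out − Tᵢ) = 0
Σ ṁᵢCp,ᵢTᵢ = 1050×1.71×101 + 1120×1.71×83.3 = 340880
Σ ṁᵢCp,ᵢ = 1050×1.71 + 1120×1.71 = 3710.7
T_out = 340880 / 3710.7 = 91.865 °C

T_out = 91.9 °C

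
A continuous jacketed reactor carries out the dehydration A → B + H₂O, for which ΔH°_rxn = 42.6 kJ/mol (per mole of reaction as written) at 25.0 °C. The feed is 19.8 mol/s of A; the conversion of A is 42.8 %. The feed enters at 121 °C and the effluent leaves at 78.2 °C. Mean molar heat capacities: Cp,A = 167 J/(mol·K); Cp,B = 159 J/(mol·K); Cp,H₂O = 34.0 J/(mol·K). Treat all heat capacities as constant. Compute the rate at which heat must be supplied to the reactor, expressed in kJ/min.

Extent of reaction ξ = 0.428 × 19.8 = 8.4744 mol/s
Reaction term: ξ·ΔH°_rxn = 8.4744 × 42.6 = 361.01 kJ/s
Sensible, feed 121→25 °C: -317.43 kJ/s
Outlet flows (mol/s): A 11.326, B 8.4744, H₂O 8.4744
Sensible, products 25→78.2 °C: 187.63 kJ/s
Q = ΔH = 231.21 kJ/s = 231.21 kW
Heat supplied = 13873 kJ/min

Q_in = 13900 kJ/min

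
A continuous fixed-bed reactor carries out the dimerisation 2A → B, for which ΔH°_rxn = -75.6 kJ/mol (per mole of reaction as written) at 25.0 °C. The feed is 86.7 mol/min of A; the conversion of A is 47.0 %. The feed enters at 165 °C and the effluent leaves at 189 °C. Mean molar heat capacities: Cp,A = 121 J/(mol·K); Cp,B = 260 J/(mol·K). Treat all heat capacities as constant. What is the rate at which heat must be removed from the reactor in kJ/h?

Q_out = 73700 kJ/h

Extent of reaction ξ = 0.470 × 86.7 / 2 = 20.375 mol/min
Reaction term: ξ·ΔH°_rxn = 20.375 × -75.6 = -1540.3 kJ/min
Sensible, feed 165→25 °C: -1468.7 kJ/min
Outlet flows (mol/min): A 45.951, B 20.375
Sensible, products 25→189 °C: 1780.6 kJ/min
Q = ΔH = -1228.4 kJ/min = -20.473 kW
Heat removed = 73703 kJ/h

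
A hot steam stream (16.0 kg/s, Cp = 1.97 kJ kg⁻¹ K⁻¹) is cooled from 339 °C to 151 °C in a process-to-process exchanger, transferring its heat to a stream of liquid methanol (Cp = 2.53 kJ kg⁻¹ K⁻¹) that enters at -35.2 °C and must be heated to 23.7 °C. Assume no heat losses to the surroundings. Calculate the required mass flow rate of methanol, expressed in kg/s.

ṁ_c = 39.8 kg/s

Heat released by hot stream: Q = 16.0 × 1.97 × (339 − 151) = 5925.8 kJ/s
Energy balance on cold side (adiabatic exchanger): Q = ṁ_c·Cp_c·(T_c,out − T_c,in)
ṁ_c = 5925.8 / [2.53 × (23.7 − -35.2)] = 39.766 kg/s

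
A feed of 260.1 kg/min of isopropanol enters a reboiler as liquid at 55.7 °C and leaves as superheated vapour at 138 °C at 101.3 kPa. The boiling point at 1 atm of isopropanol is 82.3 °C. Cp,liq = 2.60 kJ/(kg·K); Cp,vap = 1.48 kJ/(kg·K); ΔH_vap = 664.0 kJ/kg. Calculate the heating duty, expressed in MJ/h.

liquid 55.7→82.3 °C: 69.16 kJ/kg
vaporisation at 82.3 °C: 664 kJ/kg
vapour 82.3→138 °C: 82.436 kJ/kg
Δh = 69.16 + 664 + 82.436 = 815.6 kJ/kg
Q = ṁ·Δh = 260.1 kg/min × 815.6 kJ/kg = 212140 kJ/min
|Q| = 3535.6 kW = 12728 MJ/h

Q = 12700 MJ/h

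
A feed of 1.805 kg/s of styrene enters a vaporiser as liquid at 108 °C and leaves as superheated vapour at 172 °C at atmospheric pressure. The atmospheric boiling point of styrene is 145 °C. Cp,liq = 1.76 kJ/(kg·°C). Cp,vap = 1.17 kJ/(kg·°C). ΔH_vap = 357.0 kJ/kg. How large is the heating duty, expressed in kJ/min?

Q = 49100 kJ/min

liquid 108→145 °C: 65.12 kJ/kg
vaporisation at 145 °C: 357 kJ/kg
vapour 145→172 °C: 31.59 kJ/kg
Δh = 65.12 + 357 + 31.59 = 453.71 kJ/kg
Q = ṁ·Δh = 1.805 kg/s × 453.71 kJ/kg = 818.95 kJ/s
|Q| = 818.95 kW = 49137 kJ/min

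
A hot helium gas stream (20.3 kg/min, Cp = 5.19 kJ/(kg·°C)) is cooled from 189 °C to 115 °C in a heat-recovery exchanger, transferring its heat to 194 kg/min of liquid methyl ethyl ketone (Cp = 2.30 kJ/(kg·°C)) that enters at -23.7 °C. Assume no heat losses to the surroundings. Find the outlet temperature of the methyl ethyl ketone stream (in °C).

T_c,out = -6.23 °C

Heat released by hot stream: Q = 20.3 × 5.19 × (189 − 115) = 7796.4 kJ/min
Energy balance on cold side (adiabatic exchanger): Q = ṁ_c·Cp_c·(T_c,out − T_c,in)
T_c,out = -23.7 + 7796.4/(194 × 2.30) = -6.2271 °C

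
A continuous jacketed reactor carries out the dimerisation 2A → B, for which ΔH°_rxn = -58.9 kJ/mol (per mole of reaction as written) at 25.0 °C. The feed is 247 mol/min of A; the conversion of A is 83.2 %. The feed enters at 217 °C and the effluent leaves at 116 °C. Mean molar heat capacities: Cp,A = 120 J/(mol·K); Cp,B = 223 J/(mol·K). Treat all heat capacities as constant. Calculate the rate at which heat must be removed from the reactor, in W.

Q_out = 153000 W

Extent of reaction ξ = 0.832 × 247 / 2 = 102.75 mol/min
Reaction term: ξ·ΔH°_rxn = 102.75 × -58.9 = -6052.1 kJ/min
Sensible, feed 217→25 °C: -5690.9 kJ/min
Outlet flows (mol/min): A 41.496, B 102.75
Sensible, products 25→116 °C: 2538.3 kJ/min
Q = ΔH = -9204.7 kJ/min = -153.41 kW
Heat removed = 153410 W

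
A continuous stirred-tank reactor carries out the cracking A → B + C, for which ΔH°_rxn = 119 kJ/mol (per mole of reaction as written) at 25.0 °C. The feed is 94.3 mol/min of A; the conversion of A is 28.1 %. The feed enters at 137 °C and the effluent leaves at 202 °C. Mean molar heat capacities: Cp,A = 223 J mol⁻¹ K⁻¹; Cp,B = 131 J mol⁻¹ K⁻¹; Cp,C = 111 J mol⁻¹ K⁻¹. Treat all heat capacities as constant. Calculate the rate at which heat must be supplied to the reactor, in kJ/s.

Extent of reaction ξ = 0.281 × 94.3 = 26.498 mol/min
Reaction term: ξ·ΔH°_rxn = 26.498 × 119 = 3153.3 kJ/min
Sensible, feed 137→25 °C: -2355.2 kJ/min
Outlet flows (mol/min): A 67.802, B 26.498, C 26.498
Sensible, products 25→202 °C: 3811.2 kJ/min
Q = ΔH = 4609.3 kJ/min = 76.821 kW
Heat supplied = 76.821 kJ/s

Q_in = 76.8 kJ/s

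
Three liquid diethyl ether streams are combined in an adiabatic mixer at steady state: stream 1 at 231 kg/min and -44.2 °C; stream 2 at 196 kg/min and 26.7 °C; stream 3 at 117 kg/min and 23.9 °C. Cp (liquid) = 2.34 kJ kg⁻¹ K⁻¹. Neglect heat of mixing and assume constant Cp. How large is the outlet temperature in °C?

T_out = -4.01 °C

Energy balance with Q = 0: Σ ṁᵢCp,ᵢ(T_out − Tᵢ) = 0
T_out = Σ ṁᵢCp,ᵢTᵢ / Σ ṁᵢCp,ᵢ
      = -5102.8 / 1273 = -4.0086 °C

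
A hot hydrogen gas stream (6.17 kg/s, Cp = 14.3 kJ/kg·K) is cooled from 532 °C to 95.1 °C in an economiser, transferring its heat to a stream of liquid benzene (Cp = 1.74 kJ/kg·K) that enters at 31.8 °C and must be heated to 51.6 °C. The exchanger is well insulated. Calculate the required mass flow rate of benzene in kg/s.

Heat released by hot stream: Q = 6.17 × 14.3 × (532 − 95.1) = 38548 kJ/s
Energy balance on cold side (adiabatic exchanger): Q = ṁ_c·Cp_c·(T_c,out − T_c,in)
ṁ_c = 38548 / [1.74 × (51.6 − 31.8)] = 1118.9 kg/s

ṁ_c = 1120 kg/s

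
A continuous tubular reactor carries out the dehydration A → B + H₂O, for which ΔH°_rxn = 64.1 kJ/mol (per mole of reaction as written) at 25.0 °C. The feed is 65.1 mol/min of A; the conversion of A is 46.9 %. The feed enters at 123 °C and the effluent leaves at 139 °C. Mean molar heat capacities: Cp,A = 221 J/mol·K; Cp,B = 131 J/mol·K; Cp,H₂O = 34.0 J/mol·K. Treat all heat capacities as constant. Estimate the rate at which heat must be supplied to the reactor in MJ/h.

Q_in = 120 MJ/h

Extent of reaction ξ = 0.469 × 65.1 = 30.532 mol/min
Reaction term: ξ·ΔH°_rxn = 30.532 × 64.1 = 1957.1 kJ/min
Sensible, feed 123→25 °C: -1409.9 kJ/min
Outlet flows (mol/min): A 34.568, B 30.532, H₂O 30.532
Sensible, products 25→139 °C: 1445.2 kJ/min
Q = ΔH = 1992.4 kJ/min = 33.206 kW
Heat supplied = 119.54 MJ/h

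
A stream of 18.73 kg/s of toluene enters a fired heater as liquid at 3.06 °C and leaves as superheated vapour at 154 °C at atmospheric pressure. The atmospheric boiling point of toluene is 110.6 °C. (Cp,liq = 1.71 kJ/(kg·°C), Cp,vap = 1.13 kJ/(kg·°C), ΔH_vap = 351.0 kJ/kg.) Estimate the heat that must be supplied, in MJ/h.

liquid 3.06→110.6 °C: 183.89 kJ/kg
vaporisation at 110.6 °C: 351 kJ/kg
vapour 110.6→154 °C: 49.042 kJ/kg
Δh = 183.89 + 351 + 49.042 = 583.94 kJ/kg
Q = ṁ·Δh = 18.73 kg/s × 583.94 kJ/kg = 10937 kJ/s
|Q| = 10937 kW = 39374 MJ/h

Q = 39400 MJ/h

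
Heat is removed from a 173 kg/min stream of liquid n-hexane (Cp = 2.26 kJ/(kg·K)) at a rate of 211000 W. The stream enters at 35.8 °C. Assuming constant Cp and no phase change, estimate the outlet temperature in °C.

Q = 211000 W = 12660 kJ/min
ΔT = Q/(ṁ·Cp) = 12660/(173×2.26) = 32.38 K
T_out = 35.8 − 32.38 = 3.4198 °C

T_out = 3.42 °C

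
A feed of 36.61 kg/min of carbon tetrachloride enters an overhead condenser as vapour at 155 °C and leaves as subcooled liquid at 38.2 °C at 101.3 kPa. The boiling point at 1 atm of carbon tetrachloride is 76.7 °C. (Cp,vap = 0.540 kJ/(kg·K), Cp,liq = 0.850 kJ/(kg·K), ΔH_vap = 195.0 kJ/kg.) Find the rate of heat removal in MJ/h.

Q_c = 593 MJ/h

vapour 155→76.7 °C: -42.282 kJ/kg
condensation at 76.7 °C: -195 kJ/kg
liquid 76.7→38.2 °C: -32.725 kJ/kg
Δh = -42.282 + -195 + -32.725 = -270.01 kJ/kg
Q = ṁ·Δh = 36.61 kg/min × -270.01 kJ/kg = -9885 kJ/min
|Q| = 164.75 kW = 593.1 MJ/h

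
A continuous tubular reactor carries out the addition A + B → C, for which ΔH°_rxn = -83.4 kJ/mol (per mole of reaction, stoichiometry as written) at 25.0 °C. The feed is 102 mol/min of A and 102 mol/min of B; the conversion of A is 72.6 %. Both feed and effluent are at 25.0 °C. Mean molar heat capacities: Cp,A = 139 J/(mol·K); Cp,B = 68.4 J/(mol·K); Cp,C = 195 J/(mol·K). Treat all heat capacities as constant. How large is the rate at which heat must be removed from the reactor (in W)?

Extent of reaction ξ = 0.726 × 102 = 74.052 mol/min
Reaction term: ξ·ΔH°_rxn = 74.052 × -83.4 = -6175.9 kJ/min
Q = ΔH = -6175.9 kJ/min = -102.93 kW
Heat removed = 102930 W

Q_out = 103000 W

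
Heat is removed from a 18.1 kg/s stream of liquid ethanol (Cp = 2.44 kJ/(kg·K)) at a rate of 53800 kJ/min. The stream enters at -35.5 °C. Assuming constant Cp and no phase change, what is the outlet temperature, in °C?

T_out = -55.8 °C

Q = 53800 kJ/min = 896.67 kJ/s
ΔT = Q/(ṁ·Cp) = 896.67/(18.1×2.44) = 20.303 K
T_out = -35.5 − 20.303 = -55.803 °C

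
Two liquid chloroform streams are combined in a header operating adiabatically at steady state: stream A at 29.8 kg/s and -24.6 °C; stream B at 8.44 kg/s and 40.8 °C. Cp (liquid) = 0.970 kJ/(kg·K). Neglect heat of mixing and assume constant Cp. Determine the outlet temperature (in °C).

Adiabatic, steady state ⇒ Σ ṁᵢCp,ᵢ(T_out − Tᵢ) = 0
Σ ṁᵢCp,ᵢTᵢ = 29.8×0.970×-24.6 + 8.44×0.970×40.8 = -377.07
Σ ṁᵢCp,ᵢ = 29.8×0.970 + 8.44×0.970 = 37.093
T_out = -377.07 / 37.093 = -10.165 °C

T_out = -10.2 °C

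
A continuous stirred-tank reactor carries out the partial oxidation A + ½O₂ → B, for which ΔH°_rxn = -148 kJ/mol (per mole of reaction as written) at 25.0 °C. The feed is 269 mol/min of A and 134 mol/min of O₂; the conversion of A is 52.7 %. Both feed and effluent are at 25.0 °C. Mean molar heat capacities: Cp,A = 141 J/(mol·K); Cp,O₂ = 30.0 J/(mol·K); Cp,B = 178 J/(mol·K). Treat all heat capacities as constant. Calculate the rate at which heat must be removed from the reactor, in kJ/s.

Extent of reaction ξ = 0.527 × 269 = 141.76 mol/min
Reaction term: ξ·ΔH°_rxn = 141.76 × -148 = -20981 kJ/min
Q = ΔH = -20981 kJ/min = -349.68 kW
Heat removed = 349.68 kJ/s

Q_out = 350 kJ/s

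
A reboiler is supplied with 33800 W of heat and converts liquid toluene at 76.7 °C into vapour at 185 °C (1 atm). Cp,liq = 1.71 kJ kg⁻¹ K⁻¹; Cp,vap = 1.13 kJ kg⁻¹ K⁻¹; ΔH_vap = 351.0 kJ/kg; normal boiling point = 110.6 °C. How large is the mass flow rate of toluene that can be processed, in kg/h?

ṁ = 247 kg/h

Δh = 1.71×(110.6−76.7) + 351.0 + 1.13×(185−110.6) = 493.04 kJ/kg
Q = 33800 W = 33.8 kJ/s = 121680 kJ/h
ṁ = Q/Δh = 121680 / 493.04 = 246.79 kg/h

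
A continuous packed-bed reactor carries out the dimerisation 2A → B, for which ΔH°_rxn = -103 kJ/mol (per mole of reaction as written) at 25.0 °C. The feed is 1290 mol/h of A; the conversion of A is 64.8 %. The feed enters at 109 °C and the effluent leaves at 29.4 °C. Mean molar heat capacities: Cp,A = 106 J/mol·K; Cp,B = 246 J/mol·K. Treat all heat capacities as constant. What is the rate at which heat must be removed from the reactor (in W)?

Extent of reaction ξ = 0.648 × 1290 / 2 = 417.96 mol/h
Reaction term: ξ·ΔH°_rxn = 417.96 × -103 = -43050 kJ/h
Sensible, feed 109→25 °C: -11486 kJ/h
Outlet flows (mol/h): A 454.08, B 417.96
Sensible, products 25→29.4 °C: 664.18 kJ/h
Q = ΔH = -53872 kJ/h = -14.964 kW
Heat removed = 14964 W

Q_out = 15000 W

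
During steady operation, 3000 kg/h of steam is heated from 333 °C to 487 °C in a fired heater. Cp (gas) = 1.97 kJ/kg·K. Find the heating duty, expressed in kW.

Q = 253 kW

Q = ṁ·Cp·ΔT = 3000 × 1.97 × (487 − 333) = 910140 kJ/h
Converting: 910140 / 3600 s = 252.82 kW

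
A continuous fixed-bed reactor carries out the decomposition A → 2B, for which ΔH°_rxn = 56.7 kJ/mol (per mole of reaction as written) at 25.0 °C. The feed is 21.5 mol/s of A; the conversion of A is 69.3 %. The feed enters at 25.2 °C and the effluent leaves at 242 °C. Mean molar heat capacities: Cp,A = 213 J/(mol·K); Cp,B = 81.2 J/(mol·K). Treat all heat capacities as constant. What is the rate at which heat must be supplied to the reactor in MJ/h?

Extent of reaction ξ = 0.693 × 21.5 = 14.899 mol/s
Reaction term: ξ·ΔH°_rxn = 14.899 × 56.7 = 844.8 kJ/s
Sensible, feed 25.2→25 °C: -0.9159 kJ/s
Outlet flows (mol/s): A 6.6005, B 29.799
Sensible, products 25→242 °C: 830.15 kJ/s
Q = ΔH = 1674 kJ/s = 1674 kW
Heat supplied = 6026.5 MJ/h

Q_in = 6030 MJ/h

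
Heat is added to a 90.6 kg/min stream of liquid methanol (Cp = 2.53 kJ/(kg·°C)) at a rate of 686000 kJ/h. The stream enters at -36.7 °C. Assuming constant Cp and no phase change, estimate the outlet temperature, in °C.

T_out = 13.2 °C

Q = 686000 kJ/h = 11433 kJ/min
ΔT = Q/(ṁ·Cp) = 11433/(90.6×2.53) = 49.88 K
T_out = -36.7 + 49.88 = 13.18 °C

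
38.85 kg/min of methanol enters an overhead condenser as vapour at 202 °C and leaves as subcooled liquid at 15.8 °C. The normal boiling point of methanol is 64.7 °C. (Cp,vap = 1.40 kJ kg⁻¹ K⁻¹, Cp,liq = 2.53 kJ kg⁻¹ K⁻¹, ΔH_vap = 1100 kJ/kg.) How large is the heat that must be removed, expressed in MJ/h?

Q_c = 3300 MJ/h

vapour 202→64.7 °C: -192.22 kJ/kg
condensation at 64.7 °C: -1100 kJ/kg
liquid 64.7→15.8 °C: -123.72 kJ/kg
Δh = -192.22 + -1100 + -123.72 = -1415.9 kJ/kg
Q = ṁ·Δh = 38.85 kg/min × -1415.9 kJ/kg = -55009 kJ/min
|Q| = 916.82 kW = 3300.5 MJ/h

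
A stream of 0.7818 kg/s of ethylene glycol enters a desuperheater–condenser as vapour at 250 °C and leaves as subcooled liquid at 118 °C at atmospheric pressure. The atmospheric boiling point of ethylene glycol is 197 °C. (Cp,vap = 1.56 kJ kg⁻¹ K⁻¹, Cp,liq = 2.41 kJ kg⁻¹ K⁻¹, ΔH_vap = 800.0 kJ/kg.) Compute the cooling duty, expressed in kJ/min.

vapour 250→197 °C: -82.68 kJ/kg
condensation at 197 °C: -800 kJ/kg
liquid 197→118 °C: -190.39 kJ/kg
Δh = -82.68 + -800 + -190.39 = -1073.1 kJ/kg
Q = ṁ·Δh = 0.7818 kg/s × -1073.1 kJ/kg = -838.93 kJ/s
|Q| = 838.93 kW = 50336 kJ/min

Q_c = 50300 kJ/min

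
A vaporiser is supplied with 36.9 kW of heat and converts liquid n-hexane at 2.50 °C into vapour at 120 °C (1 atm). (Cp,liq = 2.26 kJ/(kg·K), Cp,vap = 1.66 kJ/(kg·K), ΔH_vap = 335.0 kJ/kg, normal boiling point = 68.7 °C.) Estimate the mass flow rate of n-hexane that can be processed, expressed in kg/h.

Δh = 2.26×(68.7−2.50) + 335.0 + 1.66×(120−68.7) = 569.77 kJ/kg
Q = 36.9 kW = 36.9 kJ/s = 132840 kJ/h
ṁ = Q/Δh = 132840 / 569.77 = 233.15 kg/h

ṁ = 233 kg/h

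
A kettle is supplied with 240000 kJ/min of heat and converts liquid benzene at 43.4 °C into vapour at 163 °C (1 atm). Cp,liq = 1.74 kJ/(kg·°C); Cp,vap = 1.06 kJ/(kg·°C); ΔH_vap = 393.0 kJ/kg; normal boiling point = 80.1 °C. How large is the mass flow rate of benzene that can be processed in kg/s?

Δh = 1.74×(80.1−43.4) + 393.0 + 1.06×(163−80.1) = 544.73 kJ/kg
Q = 240000 kJ/min = 4000 kJ/s = 4000 kJ/s
ṁ = Q/Δh = 4000 / 544.73 = 7.3431 kg/s

ṁ = 7.34 kg/s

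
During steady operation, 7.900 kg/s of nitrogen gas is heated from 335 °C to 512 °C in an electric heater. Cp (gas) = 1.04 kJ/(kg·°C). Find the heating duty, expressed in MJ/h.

Q = 5240 MJ/h

Q = ṁ·Cp·ΔT = 7.900 × 1.04 × (512 − 335) = 1454.2 kJ/s
Heating duty = 5235.2 MJ/h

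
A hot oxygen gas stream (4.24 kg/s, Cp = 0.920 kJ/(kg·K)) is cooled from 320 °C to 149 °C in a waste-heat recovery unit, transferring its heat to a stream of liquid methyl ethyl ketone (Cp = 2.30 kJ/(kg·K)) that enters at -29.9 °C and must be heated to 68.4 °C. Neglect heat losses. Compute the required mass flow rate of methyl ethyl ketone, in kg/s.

ṁ_c = 2.95 kg/s

Heat released by hot stream: Q = 4.24 × 0.920 × (320 − 149) = 667.04 kJ/s
Energy balance on cold side (adiabatic exchanger): Q = ṁ_c·Cp_c·(T_c,out − T_c,in)
ṁ_c = 667.04 / [2.30 × (68.4 − -29.9)] = 2.9503 kg/s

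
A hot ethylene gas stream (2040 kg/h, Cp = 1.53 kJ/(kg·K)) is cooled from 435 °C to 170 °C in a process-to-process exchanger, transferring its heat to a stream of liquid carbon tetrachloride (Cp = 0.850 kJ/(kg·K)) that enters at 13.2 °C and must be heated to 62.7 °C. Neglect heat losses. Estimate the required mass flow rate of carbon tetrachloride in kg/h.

ṁ_c = 19700 kg/h

Heat released by hot stream: Q = 2040 × 1.53 × (435 − 170) = 827120 kJ/h
Energy balance on cold side (adiabatic exchanger): Q = ṁ_c·Cp_c·(T_c,out − T_c,in)
ṁ_c = 827120 / [0.850 × (62.7 − 13.2)] = 19658 kg/h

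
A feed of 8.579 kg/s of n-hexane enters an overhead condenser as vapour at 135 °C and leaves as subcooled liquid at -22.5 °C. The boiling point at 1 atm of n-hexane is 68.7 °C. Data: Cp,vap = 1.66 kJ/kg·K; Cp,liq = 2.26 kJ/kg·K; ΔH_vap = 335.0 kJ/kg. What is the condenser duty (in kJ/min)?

Q_c = 335000 kJ/min

vapour 135→68.7 °C: -110.06 kJ/kg
condensation at 68.7 °C: -335 kJ/kg
liquid 68.7→-22.5 °C: -206.11 kJ/kg
Δh = -110.06 + -335 + -206.11 = -651.17 kJ/kg
Q = ṁ·Δh = 8.579 kg/s × -651.17 kJ/kg = -5586.4 kJ/s
|Q| = 5586.4 kW = 335180 kJ/min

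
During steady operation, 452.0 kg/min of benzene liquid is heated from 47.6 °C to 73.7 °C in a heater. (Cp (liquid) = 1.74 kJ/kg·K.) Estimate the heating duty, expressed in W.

Q = 342000 W

Q = ṁ·Cp·ΔT = 452.0 × 1.74 × (73.7 − 47.6) = 20527 kJ/min
Converting: 20527 / 60 s = 342.12 kW
Heating duty = 342120 W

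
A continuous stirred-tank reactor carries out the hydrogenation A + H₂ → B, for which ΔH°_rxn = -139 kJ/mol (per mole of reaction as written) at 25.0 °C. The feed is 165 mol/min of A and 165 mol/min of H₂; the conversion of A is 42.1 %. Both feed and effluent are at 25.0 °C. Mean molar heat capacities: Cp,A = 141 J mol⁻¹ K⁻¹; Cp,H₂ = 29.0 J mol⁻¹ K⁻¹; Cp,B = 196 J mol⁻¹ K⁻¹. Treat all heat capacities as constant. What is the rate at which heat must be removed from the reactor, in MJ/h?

Q_out = 579 MJ/h

Extent of reaction ξ = 0.421 × 165 = 69.465 mol/min
Reaction term: ξ·ΔH°_rxn = 69.465 × -139 = -9655.6 kJ/min
Q = ΔH = -9655.6 kJ/min = -160.93 kW
Heat removed = 579.34 MJ/h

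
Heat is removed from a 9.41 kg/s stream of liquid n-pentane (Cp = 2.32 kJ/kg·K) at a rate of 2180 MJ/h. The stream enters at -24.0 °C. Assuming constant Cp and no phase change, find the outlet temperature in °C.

Q = 2180 MJ/h = 605.56 kJ/s
ΔT = Q/(ṁ·Cp) = 605.56/(9.41×2.32) = 27.738 K
T_out = -24.0 − 27.738 = -51.738 °C

T_out = -51.7 °C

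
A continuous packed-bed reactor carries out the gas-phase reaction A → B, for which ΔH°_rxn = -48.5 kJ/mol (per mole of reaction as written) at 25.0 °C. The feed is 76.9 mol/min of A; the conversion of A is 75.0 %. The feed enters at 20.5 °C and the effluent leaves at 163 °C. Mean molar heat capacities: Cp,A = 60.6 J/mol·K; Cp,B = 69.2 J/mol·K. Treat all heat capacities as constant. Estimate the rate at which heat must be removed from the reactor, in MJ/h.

Q_out = 124 MJ/h

Extent of reaction ξ = 0.750 × 76.9 = 57.675 mol/min
Reaction term: ξ·ΔH°_rxn = 57.675 × -48.5 = -2797.2 kJ/min
Sensible, feed 20.5→25 °C: 20.971 kJ/min
Outlet flows (mol/min): A 19.225, B 57.675
Sensible, products 25→163 °C: 711.55 kJ/min
Q = ΔH = -2064.7 kJ/min = -34.412 kW
Heat removed = 123.88 MJ/h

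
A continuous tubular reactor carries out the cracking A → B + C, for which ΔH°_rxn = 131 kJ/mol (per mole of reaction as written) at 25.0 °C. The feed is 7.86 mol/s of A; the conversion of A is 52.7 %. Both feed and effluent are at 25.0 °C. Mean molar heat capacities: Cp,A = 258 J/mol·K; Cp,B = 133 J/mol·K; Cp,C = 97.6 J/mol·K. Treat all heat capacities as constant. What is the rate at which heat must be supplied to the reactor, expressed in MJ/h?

Extent of reaction ξ = 0.527 × 7.86 = 4.1422 mol/s
Reaction term: ξ·ΔH°_rxn = 4.1422 × 131 = 542.63 kJ/s
Q = ΔH = 542.63 kJ/s = 542.63 kW
Heat supplied = 1953.5 MJ/h

Q_in = 1950 MJ/h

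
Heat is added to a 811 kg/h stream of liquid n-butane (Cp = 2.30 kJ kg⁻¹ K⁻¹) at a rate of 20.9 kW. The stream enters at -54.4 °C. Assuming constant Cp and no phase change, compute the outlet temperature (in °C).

T_out = -14.1 °C

Q = 20.9 kW = 75240 kJ/h
ΔT = Q/(ṁ·Cp) = 75240/(811×2.30) = 40.337 K
T_out = -54.4 + 40.337 = -14.063 °C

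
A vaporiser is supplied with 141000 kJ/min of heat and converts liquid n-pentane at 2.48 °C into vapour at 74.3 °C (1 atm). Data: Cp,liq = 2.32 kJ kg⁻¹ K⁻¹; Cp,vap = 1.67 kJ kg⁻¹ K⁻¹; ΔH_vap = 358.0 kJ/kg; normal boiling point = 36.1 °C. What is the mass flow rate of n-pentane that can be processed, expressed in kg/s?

ṁ = 4.70 kg/s

Δh = 2.32×(36.1−2.48) + 358.0 + 1.67×(74.3−36.1) = 499.79 kJ/kg
Q = 141000 kJ/min = 2350 kJ/s = 2350 kJ/s
ṁ = Q/Δh = 2350 / 499.79 = 4.702 kg/s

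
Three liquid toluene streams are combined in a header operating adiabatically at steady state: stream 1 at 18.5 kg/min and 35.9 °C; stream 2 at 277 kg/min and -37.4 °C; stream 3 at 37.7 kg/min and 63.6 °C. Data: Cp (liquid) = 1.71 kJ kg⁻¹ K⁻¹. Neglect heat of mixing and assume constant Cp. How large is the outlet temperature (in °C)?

T_out = -21.9 °C

Adiabatic, steady state ⇒ Σ ṁᵢCp,ᵢ(T_out − Tᵢ) = 0
T_out = Σ ṁᵢCp,ᵢTᵢ / Σ ṁᵢCp,ᵢ
      = -12479 / 569.77 = -21.903 °C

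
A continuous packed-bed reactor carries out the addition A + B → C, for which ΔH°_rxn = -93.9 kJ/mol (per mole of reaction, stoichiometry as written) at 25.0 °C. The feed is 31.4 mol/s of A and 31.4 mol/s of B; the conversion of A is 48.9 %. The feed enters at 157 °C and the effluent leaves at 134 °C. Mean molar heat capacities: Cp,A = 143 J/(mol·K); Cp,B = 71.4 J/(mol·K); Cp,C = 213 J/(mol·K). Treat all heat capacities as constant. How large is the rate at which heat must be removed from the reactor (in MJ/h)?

Extent of reaction ξ = 0.489 × 31.4 = 15.355 mol/s
Reaction term: ξ·ΔH°_rxn = 15.355 × -93.9 = -1441.8 kJ/s
Sensible, feed 157→25 °C: -888.65 kJ/s
Outlet flows (mol/s): A 16.045, B 16.045, C 15.355
Sensible, products 25→134 °C: 731.46 kJ/s
Q = ΔH = -1599 kJ/s = -1599 kW
Heat removed = 5756.3 MJ/h

Q_out = 5760 MJ/h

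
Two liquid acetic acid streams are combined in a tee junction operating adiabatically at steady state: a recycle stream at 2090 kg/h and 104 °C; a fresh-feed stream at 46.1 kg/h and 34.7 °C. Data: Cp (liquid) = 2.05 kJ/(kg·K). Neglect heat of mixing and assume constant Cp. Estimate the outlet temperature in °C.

No heat crosses the boundary, so H_out = H_in.
Σ ṁᵢCp,ᵢTᵢ = 2090×2.05×104 + 46.1×2.05×34.7 = 448870
Σ ṁᵢCp,ᵢ = 2090×2.05 + 46.1×2.05 = 4379
T_out = 448870 / 4379 = 102.5 °C

T_out = 103 °C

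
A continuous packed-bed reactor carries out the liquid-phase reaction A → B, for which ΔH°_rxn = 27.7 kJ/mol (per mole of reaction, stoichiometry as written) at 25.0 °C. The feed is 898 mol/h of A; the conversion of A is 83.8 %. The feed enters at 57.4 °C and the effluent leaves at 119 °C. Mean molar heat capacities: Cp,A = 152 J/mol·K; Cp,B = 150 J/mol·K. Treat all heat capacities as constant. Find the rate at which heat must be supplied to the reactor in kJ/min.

Q_in = 485 kJ/min

Extent of reaction ξ = 0.838 × 898 = 752.52 mol/h
Reaction term: ξ·ΔH°_rxn = 752.52 × 27.7 = 20845 kJ/h
Sensible, feed 57.4→25 °C: -4422.5 kJ/h
Outlet flows (mol/h): A 145.48, B 752.52
Sensible, products 25→119 °C: 12689 kJ/h
Q = ΔH = 29112 kJ/h = 8.0866 kW
Heat supplied = 485.19 kJ/min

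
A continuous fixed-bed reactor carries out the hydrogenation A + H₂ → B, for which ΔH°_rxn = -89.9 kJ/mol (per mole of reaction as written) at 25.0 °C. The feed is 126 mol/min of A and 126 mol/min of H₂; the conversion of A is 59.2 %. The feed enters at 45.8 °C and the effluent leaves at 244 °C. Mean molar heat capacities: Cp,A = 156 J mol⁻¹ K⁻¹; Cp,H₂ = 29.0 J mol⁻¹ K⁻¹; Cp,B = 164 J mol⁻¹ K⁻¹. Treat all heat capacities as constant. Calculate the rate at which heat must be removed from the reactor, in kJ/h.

Extent of reaction ξ = 0.592 × 126 = 74.592 mol/min
Reaction term: ξ·ΔH°_rxn = 74.592 × -89.9 = -6705.8 kJ/min
Sensible, feed 45.8→25 °C: -484.85 kJ/min
Outlet flows (mol/min): A 51.408, H₂ 51.408, B 74.592
Sensible, products 25→244 °C: 4761.8 kJ/min
Q = ΔH = -2428.8 kJ/min = -40.48 kW
Heat removed = 145730 kJ/h

Q_out = 146000 kJ/h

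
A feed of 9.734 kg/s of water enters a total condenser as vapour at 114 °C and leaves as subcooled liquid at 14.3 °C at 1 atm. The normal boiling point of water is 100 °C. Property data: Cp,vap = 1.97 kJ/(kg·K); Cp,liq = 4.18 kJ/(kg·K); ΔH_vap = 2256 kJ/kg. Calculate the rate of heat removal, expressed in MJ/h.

Q_c = 92600 MJ/h

vapour 114→100 °C: -27.58 kJ/kg
condensation at 100 °C: -2256 kJ/kg
liquid 100→14.3 °C: -358.23 kJ/kg
Δh = -27.58 + -2256 + -358.23 = -2641.8 kJ/kg
Q = ṁ·Δh = 9.734 kg/s × -2641.8 kJ/kg = -25715 kJ/s
|Q| = 25715 kW = 92575 MJ/h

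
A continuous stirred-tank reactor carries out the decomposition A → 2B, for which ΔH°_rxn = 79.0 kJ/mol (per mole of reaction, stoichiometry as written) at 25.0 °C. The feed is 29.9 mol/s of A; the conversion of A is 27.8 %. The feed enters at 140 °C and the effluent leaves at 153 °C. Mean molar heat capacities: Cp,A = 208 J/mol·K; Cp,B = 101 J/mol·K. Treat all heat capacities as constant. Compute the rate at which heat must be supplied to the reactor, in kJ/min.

Q_in = 43900 kJ/min

Extent of reaction ξ = 0.278 × 29.9 = 8.3122 mol/s
Reaction term: ξ·ΔH°_rxn = 8.3122 × 79.0 = 656.66 kJ/s
Sensible, feed 140→25 °C: -715.21 kJ/s
Outlet flows (mol/s): A 21.588, B 16.624
Sensible, products 25→153 °C: 789.67 kJ/s
Q = ΔH = 731.13 kJ/s = 731.13 kW
Heat supplied = 43868 kJ/min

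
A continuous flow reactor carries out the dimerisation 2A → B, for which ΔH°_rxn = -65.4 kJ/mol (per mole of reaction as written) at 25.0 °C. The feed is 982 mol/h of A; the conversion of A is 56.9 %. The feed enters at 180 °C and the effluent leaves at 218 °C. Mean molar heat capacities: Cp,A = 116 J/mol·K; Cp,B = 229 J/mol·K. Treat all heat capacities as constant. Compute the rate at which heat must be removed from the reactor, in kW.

Q_out = 3.92 kW

Extent of reaction ξ = 0.569 × 982 / 2 = 279.38 mol/h
Reaction term: ξ·ΔH°_rxn = 279.38 × -65.4 = -18271 kJ/h
Sensible, feed 180→25 °C: -17656 kJ/h
Outlet flows (mol/h): A 423.24, B 279.38
Sensible, products 25→218 °C: 21823 kJ/h
Q = ΔH = -14104 kJ/h = -3.9179 kW
Heat removed = 3.9179 kW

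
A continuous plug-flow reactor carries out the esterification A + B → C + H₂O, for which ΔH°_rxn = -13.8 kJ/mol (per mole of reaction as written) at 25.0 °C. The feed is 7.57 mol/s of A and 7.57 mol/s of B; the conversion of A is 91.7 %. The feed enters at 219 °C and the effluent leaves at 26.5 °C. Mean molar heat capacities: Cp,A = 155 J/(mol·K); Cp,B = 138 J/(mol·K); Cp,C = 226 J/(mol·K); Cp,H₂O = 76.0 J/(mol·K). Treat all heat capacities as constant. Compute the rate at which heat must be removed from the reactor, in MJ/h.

Q_out = 1880 MJ/h

Extent of reaction ξ = 0.917 × 7.57 = 6.9417 mol/s
Reaction term: ξ·ΔH°_rxn = 6.9417 × -13.8 = -95.795 kJ/s
Sensible, feed 219→25 °C: -430.29 kJ/s
Outlet flows (mol/s): A 0.62831, B 0.62831, C 6.9417, H₂O 6.9417
Sensible, products 25→26.5 °C: 3.4207 kJ/s
Q = ΔH = -522.67 kJ/s = -522.67 kW
Heat removed = 1881.6 MJ/h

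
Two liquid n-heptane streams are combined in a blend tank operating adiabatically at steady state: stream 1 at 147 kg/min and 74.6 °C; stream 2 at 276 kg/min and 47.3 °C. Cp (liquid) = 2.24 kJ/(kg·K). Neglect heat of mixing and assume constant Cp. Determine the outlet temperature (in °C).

T_out = 56.8 °C

Adiabatic, steady state ⇒ Σ ṁᵢCp,ᵢ(T_out − Tᵢ) = 0
T_out = Σ ṁᵢCp,ᵢTᵢ / Σ ṁᵢCp,ᵢ
      = 53807 / 947.52 = 56.787 °C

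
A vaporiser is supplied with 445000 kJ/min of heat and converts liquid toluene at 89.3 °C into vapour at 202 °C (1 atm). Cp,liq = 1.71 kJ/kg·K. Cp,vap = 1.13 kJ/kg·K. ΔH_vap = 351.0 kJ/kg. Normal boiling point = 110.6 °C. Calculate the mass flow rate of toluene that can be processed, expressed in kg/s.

ṁ = 15.1 kg/s

Δh = 1.71×(110.6−89.3) + 351.0 + 1.13×(202−110.6) = 490.7 kJ/kg
Q = 445000 kJ/min = 7416.7 kJ/s = 7416.7 kJ/s
ṁ = Q/Δh = 7416.7 / 490.7 = 15.114 kg/s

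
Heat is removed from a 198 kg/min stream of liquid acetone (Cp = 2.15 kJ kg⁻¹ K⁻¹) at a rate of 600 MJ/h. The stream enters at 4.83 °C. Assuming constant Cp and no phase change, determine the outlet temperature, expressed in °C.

T_out = -18.7 °C

Q = 600 MJ/h = 10000 kJ/min
ΔT = Q/(ṁ·Cp) = 10000/(198×2.15) = 23.491 K
T_out = 4.83 − 23.491 = -18.661 °C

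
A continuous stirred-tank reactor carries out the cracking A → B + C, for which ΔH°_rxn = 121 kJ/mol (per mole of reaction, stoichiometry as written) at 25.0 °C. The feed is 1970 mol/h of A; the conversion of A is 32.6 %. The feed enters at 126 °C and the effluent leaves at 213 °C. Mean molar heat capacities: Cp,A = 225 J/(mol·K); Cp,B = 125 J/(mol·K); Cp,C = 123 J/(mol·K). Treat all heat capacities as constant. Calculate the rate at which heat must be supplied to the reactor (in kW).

Q_in = 33.1 kW

Extent of reaction ξ = 0.326 × 1970 = 642.22 mol/h
Reaction term: ξ·ΔH°_rxn = 642.22 × 121 = 77709 kJ/h
Sensible, feed 126→25 °C: -44768 kJ/h
Outlet flows (mol/h): A 1327.8, B 642.22, C 642.22
Sensible, products 25→213 °C: 86108 kJ/h
Q = ΔH = 119050 kJ/h = 33.069 kW
Heat supplied = 33.069 kW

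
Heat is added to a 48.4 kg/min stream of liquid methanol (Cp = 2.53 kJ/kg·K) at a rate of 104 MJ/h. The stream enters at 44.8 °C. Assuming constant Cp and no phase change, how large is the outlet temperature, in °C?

Q = 104 MJ/h = 1733.3 kJ/min
ΔT = Q/(ṁ·Cp) = 1733.3/(48.4×2.53) = 14.155 K
T_out = 44.8 + 14.155 = 58.955 °C

T_out = 59.0 °C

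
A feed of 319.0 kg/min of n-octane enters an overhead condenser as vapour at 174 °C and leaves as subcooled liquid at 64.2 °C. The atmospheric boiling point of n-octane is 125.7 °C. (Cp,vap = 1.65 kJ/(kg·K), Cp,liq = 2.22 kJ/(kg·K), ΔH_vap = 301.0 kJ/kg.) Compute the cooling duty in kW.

vapour 174→125.7 °C: -79.695 kJ/kg
condensation at 125.7 °C: -301 kJ/kg
liquid 125.7→64.2 °C: -136.53 kJ/kg
Δh = -79.695 + -301 + -136.53 = -517.23 kJ/kg
Q = ṁ·Δh = 319.0 kg/min × -517.23 kJ/kg = -164990 kJ/min
|Q| = 2749.9 kW

Q_c = 2750 kW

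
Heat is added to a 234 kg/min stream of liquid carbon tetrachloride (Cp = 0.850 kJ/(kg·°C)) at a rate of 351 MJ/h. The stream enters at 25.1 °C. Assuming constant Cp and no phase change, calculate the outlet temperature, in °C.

T_out = 54.5 °C

Q = 351 MJ/h = 5850 kJ/min
ΔT = Q/(ṁ·Cp) = 5850/(234×0.850) = 29.412 K
T_out = 25.1 + 29.412 = 54.512 °C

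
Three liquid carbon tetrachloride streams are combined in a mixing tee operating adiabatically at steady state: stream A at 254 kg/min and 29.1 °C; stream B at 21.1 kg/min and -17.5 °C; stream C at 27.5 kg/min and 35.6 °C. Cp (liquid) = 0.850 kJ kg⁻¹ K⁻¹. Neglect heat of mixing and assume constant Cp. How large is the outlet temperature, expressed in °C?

Energy balance with Q = 0: Σ ṁᵢCp,ᵢ(T_out − Tᵢ) = 0
T_out = Σ ṁᵢCp,ᵢTᵢ / Σ ṁᵢCp,ᵢ
      = 6801 / 257.21 = 26.441 °C

T_out = 26.4 °C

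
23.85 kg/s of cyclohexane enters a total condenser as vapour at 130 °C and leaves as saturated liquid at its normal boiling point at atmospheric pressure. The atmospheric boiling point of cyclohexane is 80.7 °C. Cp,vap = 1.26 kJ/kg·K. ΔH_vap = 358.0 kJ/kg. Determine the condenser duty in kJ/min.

vapour 130→80.7 °C: -62.118 kJ/kg
condensation at 80.7 °C: -358 kJ/kg
Δh = -62.118 + -358 = -420.12 kJ/kg
Q = ṁ·Δh = 23.85 kg/s × -420.12 kJ/kg = -10020 kJ/s
|Q| = 10020 kW = 601190 kJ/min

Q_c = 601000 kJ/min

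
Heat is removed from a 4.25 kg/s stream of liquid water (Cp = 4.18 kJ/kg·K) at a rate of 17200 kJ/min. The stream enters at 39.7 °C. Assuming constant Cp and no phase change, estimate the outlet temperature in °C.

Q = 17200 kJ/min = 286.67 kJ/s
ΔT = Q/(ṁ·Cp) = 286.67/(4.25×4.18) = 16.137 K
T_out = 39.7 − 16.137 = 23.563 °C

T_out = 23.6 °C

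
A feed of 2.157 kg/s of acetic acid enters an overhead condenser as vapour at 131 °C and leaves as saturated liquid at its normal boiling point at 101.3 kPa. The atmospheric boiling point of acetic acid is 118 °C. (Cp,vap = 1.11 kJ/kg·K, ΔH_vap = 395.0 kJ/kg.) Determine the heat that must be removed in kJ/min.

vapour 131→118 °C: -14.43 kJ/kg
condensation at 118 °C: -395 kJ/kg
Δh = -14.43 + -395 = -409.43 kJ/kg
Q = ṁ·Δh = 2.157 kg/s × -409.43 kJ/kg = -883.14 kJ/s
|Q| = 883.14 kW = 52988 kJ/min

Q_c = 53000 kJ/min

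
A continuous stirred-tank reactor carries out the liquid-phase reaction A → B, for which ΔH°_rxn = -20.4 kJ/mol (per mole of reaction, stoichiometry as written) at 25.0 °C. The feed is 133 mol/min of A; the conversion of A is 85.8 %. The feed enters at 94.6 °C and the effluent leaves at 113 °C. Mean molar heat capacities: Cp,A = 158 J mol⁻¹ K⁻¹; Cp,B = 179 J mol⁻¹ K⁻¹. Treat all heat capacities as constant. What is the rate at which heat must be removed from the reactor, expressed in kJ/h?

Extent of reaction ξ = 0.858 × 133 = 114.11 mol/min
Reaction term: ξ·ΔH°_rxn = 114.11 × -20.4 = -2327.9 kJ/min
Sensible, feed 94.6→25 °C: -1462.6 kJ/min
Outlet flows (mol/min): A 18.886, B 114.11
Sensible, products 25→113 °C: 2060.1 kJ/min
Q = ΔH = -1730.4 kJ/min = -28.84 kW
Heat removed = 103820 kJ/h

Q_out = 104000 kJ/h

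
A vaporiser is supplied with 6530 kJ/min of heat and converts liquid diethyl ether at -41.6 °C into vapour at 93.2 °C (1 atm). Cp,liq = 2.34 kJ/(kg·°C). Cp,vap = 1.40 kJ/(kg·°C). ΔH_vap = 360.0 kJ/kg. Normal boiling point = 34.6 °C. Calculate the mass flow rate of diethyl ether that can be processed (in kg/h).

Δh = 2.34×(34.6−-41.6) + 360.0 + 1.40×(93.2−34.6) = 620.35 kJ/kg
Q = 6530 kJ/min = 108.83 kJ/s = 391800 kJ/h
ṁ = Q/Δh = 391800 / 620.35 = 631.58 kg/h

ṁ = 632 kg/h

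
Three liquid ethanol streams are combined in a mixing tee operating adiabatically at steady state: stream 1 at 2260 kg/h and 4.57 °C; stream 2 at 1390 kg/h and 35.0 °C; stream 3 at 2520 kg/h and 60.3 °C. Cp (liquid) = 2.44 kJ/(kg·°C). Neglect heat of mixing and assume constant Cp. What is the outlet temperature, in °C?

T_out = 34.2 °C

No heat crosses the boundary, so H_out = H_in.
T_out = Σ ṁᵢCp,ᵢTᵢ / Σ ṁᵢCp,ᵢ
      = 514680 / 15055 = 34.187 °C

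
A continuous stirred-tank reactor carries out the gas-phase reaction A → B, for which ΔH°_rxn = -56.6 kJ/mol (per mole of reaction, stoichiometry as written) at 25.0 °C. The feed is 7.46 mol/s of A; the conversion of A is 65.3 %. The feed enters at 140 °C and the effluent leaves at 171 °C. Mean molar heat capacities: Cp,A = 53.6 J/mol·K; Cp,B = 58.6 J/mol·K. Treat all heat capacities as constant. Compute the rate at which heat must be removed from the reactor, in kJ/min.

Q_out = 15600 kJ/min

Extent of reaction ξ = 0.653 × 7.46 = 4.8714 mol/s
Reaction term: ξ·ΔH°_rxn = 4.8714 × -56.6 = -275.72 kJ/s
Sensible, feed 140→25 °C: -45.983 kJ/s
Outlet flows (mol/s): A 2.5886, B 4.8714
Sensible, products 25→171 °C: 61.935 kJ/s
Q = ΔH = -259.77 kJ/s = -259.77 kW
Heat removed = 15586 kJ/min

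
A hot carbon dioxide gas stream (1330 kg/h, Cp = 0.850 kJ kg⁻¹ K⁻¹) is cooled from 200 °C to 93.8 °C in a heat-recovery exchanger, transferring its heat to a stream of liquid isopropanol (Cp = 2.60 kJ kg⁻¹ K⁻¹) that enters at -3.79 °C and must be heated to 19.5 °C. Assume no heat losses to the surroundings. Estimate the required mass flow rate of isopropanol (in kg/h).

ṁ_c = 1980 kg/h

Heat released by hot stream: Q = 1330 × 0.850 × (200 − 93.8) = 120060 kJ/h
Energy balance on cold side (adiabatic exchanger): Q = ṁ_c·Cp_c·(T_c,out − T_c,in)
ṁ_c = 120060 / [2.60 × (19.5 − -3.79)] = 1982.7 kg/h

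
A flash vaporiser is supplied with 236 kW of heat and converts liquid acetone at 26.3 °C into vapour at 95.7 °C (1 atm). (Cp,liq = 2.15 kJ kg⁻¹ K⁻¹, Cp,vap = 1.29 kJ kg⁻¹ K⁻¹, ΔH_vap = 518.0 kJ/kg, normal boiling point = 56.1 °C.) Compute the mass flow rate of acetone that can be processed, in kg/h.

ṁ = 1340 kg/h

Δh = 2.15×(56.1−26.3) + 518.0 + 1.29×(95.7−56.1) = 633.15 kJ/kg
Q = 236 kW = 236 kJ/s = 849600 kJ/h
ṁ = Q/Δh = 849600 / 633.15 = 1341.9 kg/h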